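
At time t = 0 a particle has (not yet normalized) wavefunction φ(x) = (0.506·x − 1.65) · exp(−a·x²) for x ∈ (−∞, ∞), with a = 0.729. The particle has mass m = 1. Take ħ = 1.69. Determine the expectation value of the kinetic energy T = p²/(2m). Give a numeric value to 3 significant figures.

1.11

T = −(ħ²/2m) d²/dx², so ⟨T⟩ = −(ħ²/2m) ∫ φ*·φ'' dx / ∫|φ|² dx; with m = 1.
Expand each integrand as polynomial × e^(−2ax²) and use ∫x^(2j)·e^(−2ax²) dx = (2j−1)!!/(4a)^j · √(π/(2a)), odd powers → 0; here √(π/(2a)) = 1.4679. Differentiate with the product rule, d/dx e^(−ax²) = −2ax·e^(−ax²).
State is unnormalized: ∫|φ|² dx = 4.1252, and ∫φ*·(−ħ²/2m · φ'') dx = 4.5629, so ⟨T⟩ = 4.5629 / 4.1252.
⟨T⟩ = 1.1061.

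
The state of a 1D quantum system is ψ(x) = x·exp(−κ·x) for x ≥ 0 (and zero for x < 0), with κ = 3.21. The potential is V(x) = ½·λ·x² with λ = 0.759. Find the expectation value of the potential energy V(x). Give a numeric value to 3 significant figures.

⟨V⟩ = ∫ V(x)·|ψ|² dx / ∫|ψ|² dx.
Every integrand reduces to terms xʲ·e^(−2κx) on [0, ∞); use ∫₀^∞ xʲ·e^(−2κx) dx = j!/(2κ)^(j+1).
State is unnormalized: ∫|ψ|² dx = 0.0075583, and ∫ψ*·V(x)·ψ dx = 0.00083512, so ⟨V⟩ = 0.00083512 / 0.0075583.
⟨V⟩ = 0.11049.

0.110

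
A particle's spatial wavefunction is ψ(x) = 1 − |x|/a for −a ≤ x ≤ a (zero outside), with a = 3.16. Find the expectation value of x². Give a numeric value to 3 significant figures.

0.999

⟨x²⟩ = ∫ x²·|ψ|² dx / ∫|ψ|² dx (integrals over the domain).
ψ is even, so ∫ over [−a, a] = 2∫₀ᵃ with ψ = 1 − x/a there: ∫₀ᵃ (1 − x/a)² dx = a/3, ∫₀ᵃ x²(1 − x/a)² dx = a³/30, ∫₀ᵃ x⁴(1 − x/a)² dx = a⁵/105.
State is unnormalized: ∫|ψ|² dx = 2.1067, and ∫ψ*·x²·ψ dx = 2.1036, so ⟨x²⟩ = 2.1036 / 2.1067.
⟨x²⟩ = 0.99856.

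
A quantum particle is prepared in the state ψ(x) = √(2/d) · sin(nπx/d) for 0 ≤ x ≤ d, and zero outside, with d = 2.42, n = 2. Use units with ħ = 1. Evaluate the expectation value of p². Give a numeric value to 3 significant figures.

6.74

p² ψ = −ħ² d²ψ/dx²; ⟨p²⟩ = −ħ² ∫ ψ*·ψ'' dx.
d/dx sin(nπx/d) = (nπ/d)·cos(nπx/d) and d²/dx² sin(nπx/d) = −(nπ/d)²·sin(nπx/d); on 0 ≤ x ≤ d, ∫sin²(nπx/d) dx = d/2 and ∫sin(nπx/d)·cos(nπx/d) dx = 0.
⟨p²⟩ = 6.7411.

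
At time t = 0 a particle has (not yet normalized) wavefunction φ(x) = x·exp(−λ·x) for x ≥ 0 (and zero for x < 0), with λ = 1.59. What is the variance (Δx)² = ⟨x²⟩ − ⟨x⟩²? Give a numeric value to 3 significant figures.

0.297

Compute ⟨x⟩ and ⟨x²⟩ separately, then (Δx)² = ⟨x²⟩ − ⟨x⟩².
Every integrand reduces to terms xʲ·e^(−2λx) on [0, ∞); use ∫₀^∞ xʲ·e^(−2λx) dx = j!/(2λ)^(j+1).
Normalization: ∫|φ|² dx = 0.062194.
⟨x⟩ = 0.94340 and ⟨x²⟩ = 1.1867.
(Δx)² = 1.1867 − (0.94340)² = 0.29667.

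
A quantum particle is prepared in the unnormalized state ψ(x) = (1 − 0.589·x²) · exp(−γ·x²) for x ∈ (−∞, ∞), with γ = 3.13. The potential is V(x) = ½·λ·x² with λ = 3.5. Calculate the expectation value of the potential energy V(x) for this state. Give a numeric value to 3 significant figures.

0.115

⟨V⟩ = ∫ V(x)·|ψ|² dx / ∫|ψ|² dx.
Expand each integrand as polynomial × e^(−2γx²) and use ∫x^(2j)·e^(−2γx²) dx = (2j−1)!!/(4γ)^j · √(π/(2γ)), odd powers → 0; here √(π/(2γ)) = 0.70842.
State is unnormalized: ∫|ψ|² dx = 0.64646, and ∫ψ*·V(x)·ψ dx = 0.074357, so ⟨V⟩ = 0.074357 / 0.64646.
⟨V⟩ = 0.11502.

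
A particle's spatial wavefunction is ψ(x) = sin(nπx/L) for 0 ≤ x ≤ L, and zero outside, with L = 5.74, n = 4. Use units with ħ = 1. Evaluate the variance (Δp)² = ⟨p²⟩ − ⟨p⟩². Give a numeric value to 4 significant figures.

4.793

Compute ⟨p⟩ and ⟨p²⟩ separately; (Δp)² = ⟨p²⟩ − ⟨p⟩².
d/dx sin(nπx/L) = (nπ/L)·cos(nπx/L) and d²/dx² sin(nπx/L) = −(nπ/L)²·sin(nπx/L); on 0 ≤ x ≤ L, ∫sin²(nπx/L) dx = L/2 and ∫sin(nπx/L)·cos(nπx/L) dx = 0.
Normalization: ∫|ψ|² dx = 2.8700.
⟨p⟩ = 0.0000 and ⟨p²⟩ = 4.7929.
(Δp)² = 4.7929 − (0.0000)² = 4.7929.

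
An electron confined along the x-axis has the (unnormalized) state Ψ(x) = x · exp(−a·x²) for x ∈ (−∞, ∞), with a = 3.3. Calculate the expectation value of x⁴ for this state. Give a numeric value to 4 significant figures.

⟨x⁴⟩ = ∫ x⁴·|Ψ|² dx / ∫|Ψ|² dx (integrals over the domain).
Expand each integrand as polynomial × e^(−2ax²) and use ∫x^(2j)·e^(−2ax²) dx = (2j−1)!!/(4a)^j · √(π/(2a)), odd powers → 0; here √(π/(2a)) = 0.68993.
State is unnormalized: ∫|Ψ|² dx = 0.052267, and ∫Ψ*·x⁴·Ψ dx = 0.0044996, so ⟨x⁴⟩ = 0.0044996 / 0.052267.
⟨x⁴⟩ = 0.086088.

0.08609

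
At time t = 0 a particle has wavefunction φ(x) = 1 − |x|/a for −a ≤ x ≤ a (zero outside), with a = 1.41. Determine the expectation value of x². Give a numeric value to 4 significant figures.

0.1988

⟨x²⟩ = ∫ x²·|φ|² dx / ∫|φ|² dx (integrals over the domain).
φ is even, so ∫ over [−a, a] = 2∫₀ᵃ with φ = 1 − x/a there: ∫₀ᵃ (1 − x/a)² dx = a/3, ∫₀ᵃ x²(1 − x/a)² dx = a³/30, ∫₀ᵃ x⁴(1 − x/a)² dx = a⁵/105.
State is unnormalized: ∫|φ|² dx = 0.94000, and ∫φ*·x²·φ dx = 0.18688, so ⟨x²⟩ = 0.18688 / 0.94000.
⟨x²⟩ = 0.19881.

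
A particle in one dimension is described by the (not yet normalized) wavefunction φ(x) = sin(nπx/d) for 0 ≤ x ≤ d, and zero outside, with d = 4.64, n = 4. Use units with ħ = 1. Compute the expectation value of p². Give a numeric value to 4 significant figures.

7.335

p² φ = −ħ² d²φ/dx²; ⟨p²⟩ = −ħ² ∫ φ*·φ'' dx / ∫|φ|² dx.
d/dx sin(nπx/d) = (nπ/d)·cos(nπx/d) and d²/dx² sin(nπx/d) = −(nπ/d)²·sin(nπx/d); on 0 ≤ x ≤ d, ∫sin²(nπx/d) dx = d/2 and ∫sin(nπx/d)·cos(nπx/d) dx = 0.
State is unnormalized: ∫|φ|² dx = 2.3200, and ∫φ*·(−ħ² φ'') dx = 17.017, so ⟨p²⟩ = 17.017 / 2.3200.
⟨p²⟩ = 7.3347.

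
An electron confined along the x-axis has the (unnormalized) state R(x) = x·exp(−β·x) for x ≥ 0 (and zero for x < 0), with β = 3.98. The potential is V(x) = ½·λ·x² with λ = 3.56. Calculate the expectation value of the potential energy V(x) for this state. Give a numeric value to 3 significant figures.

0.337

⟨V⟩ = ∫ V(x)·|R|² dx / ∫|R|² dx.
Every integrand reduces to terms xʲ·e^(−2βx) on [0, ∞); use ∫₀^∞ xʲ·e^(−2βx) dx = j!/(2β)^(j+1).
State is unnormalized: ∫|R|² dx = 0.0039654, and ∫R*·V(x)·R dx = 0.0013368, so ⟨V⟩ = 0.0013368 / 0.0039654.
⟨V⟩ = 0.33711.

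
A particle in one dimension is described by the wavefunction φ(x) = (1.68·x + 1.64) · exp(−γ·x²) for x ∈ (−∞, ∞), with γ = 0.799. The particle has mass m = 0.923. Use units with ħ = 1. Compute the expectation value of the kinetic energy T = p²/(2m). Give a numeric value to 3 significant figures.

0.647

T = −(ħ²/2m) d²/dx², so ⟨T⟩ = −(ħ²/2m) ∫ φ*·φ'' dx / ∫|φ|² dx; with m = 0.923.
Expand each integrand as polynomial × e^(−2γx²) and use ∫x^(2j)·e^(−2γx²) dx = (2j−1)!!/(4γ)^j · √(π/(2γ)), odd powers → 0; here √(π/(2γ)) = 1.4021. Differentiate with the product rule, d/dx e^(−γx²) = −2γx·e^(−γx²).
State is unnormalized: ∫|φ|² dx = 5.0094, and ∫φ*·(−ħ²/2m · φ'') dx = 3.2401, so ⟨T⟩ = 3.2401 / 5.0094.
⟨T⟩ = 0.64680.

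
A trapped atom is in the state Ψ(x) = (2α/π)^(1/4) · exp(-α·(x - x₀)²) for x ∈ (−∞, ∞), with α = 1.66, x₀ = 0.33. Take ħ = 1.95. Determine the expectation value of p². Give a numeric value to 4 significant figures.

p² Ψ = −ħ² d²Ψ/dx²; ⟨p²⟩ = −ħ² ∫ Ψ*·Ψ'' dx.
Gaussian moments (u = x − x₀): ∫u^(2j)·e^(−2αu²) du = (2j−1)!!/(4α)^j · √(π/(2α)), odd powers integrate to 0; here √(π/(2α)) = 0.97276. Derivatives: d/dx e^(−αu²) = −2αu·e^(−αu²), d²/dx² e^(−αu²) = (4α²u² − 2α)·e^(−αu²).
⟨p²⟩ = 6.3122.

6.312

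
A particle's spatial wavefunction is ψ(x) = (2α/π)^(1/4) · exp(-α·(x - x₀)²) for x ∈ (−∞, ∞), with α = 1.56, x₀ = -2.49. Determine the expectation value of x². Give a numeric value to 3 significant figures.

6.36

⟨x²⟩ = ∫ x²·|ψ|² dx (integrals over the domain).
Gaussian moments (u = x − x₀): ∫u^(2j)·e^(−2αu²) du = (2j−1)!!/(4α)^j · √(π/(2α)), odd powers integrate to 0; here √(π/(2α)) = 1.0035.
⟨x²⟩ = 6.3604.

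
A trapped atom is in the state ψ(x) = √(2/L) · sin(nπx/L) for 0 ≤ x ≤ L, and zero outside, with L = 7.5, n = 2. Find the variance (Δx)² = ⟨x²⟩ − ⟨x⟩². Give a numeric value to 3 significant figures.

Compute ⟨x⟩ and ⟨x²⟩ separately, then (Δx)² = ⟨x²⟩ − ⟨x⟩².
With sin²θ = (1 − cos2θ)/2 on 0 ≤ x ≤ L: ∫sin²(nπx/L) dx = L/2, ∫x·sin²(nπx/L) dx = L²/4, ∫x²·sin²(nπx/L) dx = L³·(1/6 − 1/(4n²π²)); higher powers xᵏ the same way, integrating xᵏ·cos(2nπx/L) by parts.
⟨x⟩ = 3.7500 and ⟨x²⟩ = 18.038.
(Δx)² = 18.038 − (3.7500)² = 3.9751.

3.98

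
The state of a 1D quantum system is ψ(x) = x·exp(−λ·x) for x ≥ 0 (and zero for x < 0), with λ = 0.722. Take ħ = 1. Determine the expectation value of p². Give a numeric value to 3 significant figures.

0.521

p² ψ = −ħ² d²ψ/dx²; ⟨p²⟩ = −ħ² ∫ ψ*·ψ'' dx / ∫|ψ|² dx.
Differentiate x·exp(−λ·x) with the product rule; every integrand then reduces to terms xʲ·e^(−2λx) on [0, ∞), with ∫₀^∞ xʲ·e^(−2λx) dx = j!/(2λ)^(j+1).
State is unnormalized: ∫|ψ|² dx = 0.66425, and ∫ψ*·(−ħ² ψ'') dx = 0.34626, so ⟨p²⟩ = 0.34626 / 0.66425.
⟨p²⟩ = 0.52128.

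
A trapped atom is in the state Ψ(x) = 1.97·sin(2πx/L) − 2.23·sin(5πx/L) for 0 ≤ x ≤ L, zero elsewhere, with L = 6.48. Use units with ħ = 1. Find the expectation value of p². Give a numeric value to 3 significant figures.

p² Ψ = −ħ² d²Ψ/dx²; ⟨p²⟩ = −ħ² ∫ Ψ*·Ψ'' dx / ∫|Ψ|² dx.
d²/dx² sin(jπx/L) = −(jπ/L)²·sin(jπx/L); on 0 ≤ x ≤ L, ∫sin²(jπx/L) dx = L/2 and ∫sin(jπx/L)·sin(lπx/L) dx = 0 for j ≠ l, so only diagonal terms survive in ∫|Ψ|² and ∫Ψ·Ψ″; ∫Ψ·Ψ′ dx = [Ψ²/2] between the walls = 0.
State is unnormalized: ∫|Ψ|² dx = 28.686, and ∫Ψ*·(−ħ² Ψ'') dx = 106.50, so ⟨p²⟩ = 106.50 / 28.686.
⟨p²⟩ = 3.7125.

3.71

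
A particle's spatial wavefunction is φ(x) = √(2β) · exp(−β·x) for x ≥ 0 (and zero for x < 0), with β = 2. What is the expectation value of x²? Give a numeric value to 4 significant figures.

0.1250

⟨x²⟩ = ∫ x²·|φ|² dx (integrals over the domain).
Every integrand reduces to terms xʲ·e^(−2βx) on [0, ∞); use ∫₀^∞ xʲ·e^(−2βx) dx = j!/(2β)^(j+1).
⟨x²⟩ = 0.12500.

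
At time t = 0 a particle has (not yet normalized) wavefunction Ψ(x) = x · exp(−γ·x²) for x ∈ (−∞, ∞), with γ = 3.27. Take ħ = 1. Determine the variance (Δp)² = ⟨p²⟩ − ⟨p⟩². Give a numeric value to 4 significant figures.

9.810

Compute ⟨p⟩ and ⟨p²⟩ separately; (Δp)² = ⟨p²⟩ − ⟨p⟩².
Expand each integrand as polynomial × e^(−2γx²) and use ∫x^(2j)·e^(−2γx²) dx = (2j−1)!!/(4γ)^j · √(π/(2γ)), odd powers → 0; here √(π/(2γ)) = 0.69308. Differentiate with the product rule, d/dx e^(−γx²) = −2γx·e^(−γx²).
Normalization: ∫|Ψ|² dx = 0.052988.
⟨p⟩ = 0.0000 and ⟨p²⟩ = 9.8100.
(Δp)² = 9.8100 − (0.0000)² = 9.8100.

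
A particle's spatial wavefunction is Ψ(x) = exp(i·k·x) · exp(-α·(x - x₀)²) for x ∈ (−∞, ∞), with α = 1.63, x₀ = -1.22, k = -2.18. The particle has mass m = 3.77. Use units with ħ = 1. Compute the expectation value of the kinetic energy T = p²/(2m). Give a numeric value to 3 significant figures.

T = −(ħ²/2m) d²/dx², so ⟨T⟩ = −(ħ²/2m) ∫ Ψ*·Ψ'' dx / ∫|Ψ|² dx; with m = 3.77.
Gaussian moments (u = x − x₀): ∫u^(2j)·e^(−2αu²) du = (2j−1)!!/(4α)^j · √(π/(2α)), odd powers integrate to 0; here √(π/(2α)) = 0.98167. Derivatives: Ψ′ = (ik − 2αu)·Ψ, Ψ″ = ((ik − 2αu)² − 2α)·Ψ; the odd-in-u pieces drop out.
State is unnormalized: ∫|Ψ|² dx = 0.98167, and ∫Ψ*·(−ħ²/2m · Ψ'') dx = 0.83096, so ⟨T⟩ = 0.83096 / 0.98167.
⟨T⟩ = 0.84647.

0.846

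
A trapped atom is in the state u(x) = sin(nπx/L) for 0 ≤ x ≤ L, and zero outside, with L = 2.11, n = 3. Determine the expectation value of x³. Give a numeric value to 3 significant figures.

⟨x³⟩ = ∫ x³·|u|² dx / ∫|u|² dx (integrals over the domain).
With sin²θ = (1 − cos2θ)/2 on 0 ≤ x ≤ L: ∫sin²(nπx/L) dx = L/2, ∫x·sin²(nπx/L) dx = L²/4, ∫x²·sin²(nπx/L) dx = L³·(1/6 − 1/(4n²π²)); higher powers xᵏ the same way, integrating xᵏ·cos(2nπx/L) by parts.
State is unnormalized: ∫|u|² dx = 1.0550, and ∫u*·x³·u dx = 2.3940, so ⟨x³⟩ = 2.3940 / 1.0550.
⟨x³⟩ = 2.2692.

2.27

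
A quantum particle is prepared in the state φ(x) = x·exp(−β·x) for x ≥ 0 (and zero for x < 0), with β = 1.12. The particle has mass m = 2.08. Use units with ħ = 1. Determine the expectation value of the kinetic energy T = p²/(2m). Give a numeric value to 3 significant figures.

0.302

T = −(ħ²/2m) d²/dx², so ⟨T⟩ = −(ħ²/2m) ∫ φ*·φ'' dx / ∫|φ|² dx; with m = 2.08.
Differentiate x·exp(−β·x) with the product rule; every integrand then reduces to terms xʲ·e^(−2βx) on [0, ∞), with ∫₀^∞ xʲ·e^(−2βx) dx = j!/(2β)^(j+1).
State is unnormalized: ∫|φ|² dx = 0.17795, and ∫φ*·(−ħ²/2m · φ'') dx = 0.053657, so ⟨T⟩ = 0.053657 / 0.17795.
⟨T⟩ = 0.30154.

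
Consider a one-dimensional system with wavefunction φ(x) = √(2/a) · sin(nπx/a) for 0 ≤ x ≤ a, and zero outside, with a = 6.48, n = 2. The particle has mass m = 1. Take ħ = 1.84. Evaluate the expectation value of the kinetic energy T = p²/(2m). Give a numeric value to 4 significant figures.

1.592

T = −(ħ²/2m) d²/dx², so ⟨T⟩ = −(ħ²/2m) ∫ φ*·φ'' dx; with m = 1.
d/dx sin(nπx/a) = (nπ/a)·cos(nπx/a) and d²/dx² sin(nπx/a) = −(nπ/a)²·sin(nπx/a); on 0 ≤ x ≤ a, ∫sin²(nπx/a) dx = a/2 and ∫sin(nπx/a)·cos(nπx/a) dx = 0.
⟨T⟩ = 1.5915.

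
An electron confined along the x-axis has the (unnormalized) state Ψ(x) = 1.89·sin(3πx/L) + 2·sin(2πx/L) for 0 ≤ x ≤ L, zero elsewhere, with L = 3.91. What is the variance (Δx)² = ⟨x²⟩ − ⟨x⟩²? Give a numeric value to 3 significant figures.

Compute ⟨x⟩ and ⟨x²⟩ separately, then (Δx)² = ⟨x²⟩ − ⟨x⟩².
On 0 ≤ x ≤ L (j ≠ l): ∫sin²(jπx/L) dx = L/2, ∫sin(jπx/L)·sin(lπx/L) dx = 0; diagonal moments ∫x·sin²(jπx/L) dx = L²/4, ∫x²·sin²(jπx/L) dx = L³·(1/6 − 1/(4j²π²)); cross terms ∫x·sin(jπx/L)·sin(lπx/L) dx = 0 for j + l even and −4jlL²/(π²(j² − l²)²) for j + l odd, ∫x²·sin(jπx/L)·sin(lπx/L) dx = (−1)^(j+l)·4jlL³/(π²(j² − l²)²); higher powers the same way via product-to-sum and parts.
Normalization: ∫|Ψ|² dx = 14.803.
⟨x⟩ = 1.1956 and ⟨x²⟩ = 1.9838.
(Δx)² = 1.9838 − (1.1956)² = 0.55440.

0.554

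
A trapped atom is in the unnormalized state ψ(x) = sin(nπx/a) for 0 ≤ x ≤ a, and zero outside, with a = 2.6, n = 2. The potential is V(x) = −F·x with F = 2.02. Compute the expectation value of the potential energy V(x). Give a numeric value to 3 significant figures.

-2.63

⟨V⟩ = ∫ V(x)·|ψ|² dx / ∫|ψ|² dx.
With sin²θ = (1 − cos2θ)/2 on 0 ≤ x ≤ a: ∫sin²(nπx/a) dx = a/2, ∫x·sin²(nπx/a) dx = a²/4, ∫x²·sin²(nπx/a) dx = a³·(1/6 − 1/(4n²π²)); higher powers xᵏ the same way, integrating xᵏ·cos(2nπx/a) by parts.
State is unnormalized: ∫|ψ|² dx = 1.3000, and ∫ψ*·V(x)·ψ dx = -3.4138, so ⟨V⟩ = -3.4138 / 1.3000.
⟨V⟩ = -2.6260.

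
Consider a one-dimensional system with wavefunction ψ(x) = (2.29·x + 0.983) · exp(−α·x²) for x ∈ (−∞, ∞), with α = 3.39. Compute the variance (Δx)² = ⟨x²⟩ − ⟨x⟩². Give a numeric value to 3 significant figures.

Compute ⟨x⟩ and ⟨x²⟩ separately, then (Δx)² = ⟨x²⟩ − ⟨x⟩².
Expand each integrand as polynomial × e^(−2αx²) and use ∫x^(2j)·e^(−2αx²) dx = (2j−1)!!/(4α)^j · √(π/(2α)), odd powers → 0; here √(π/(2α)) = 0.68071.
Normalization: ∫|ψ|² dx = 0.92101.
⟨x⟩ = 0.24539 and ⟨x²⟩ = 0.11590.
(Δx)² = 0.11590 − (0.24539)² = 0.055688.

0.0557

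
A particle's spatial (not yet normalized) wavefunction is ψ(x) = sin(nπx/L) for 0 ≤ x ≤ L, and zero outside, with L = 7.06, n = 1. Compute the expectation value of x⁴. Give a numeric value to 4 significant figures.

283.4

⟨x⁴⟩ = ∫ x⁴·|ψ|² dx / ∫|ψ|² dx (integrals over the domain).
With sin²θ = (1 − cos2θ)/2 on 0 ≤ x ≤ L: ∫sin²(nπx/L) dx = L/2, ∫x·sin²(nπx/L) dx = L²/4, ∫x²·sin²(nπx/L) dx = L³·(1/6 − 1/(4n²π²)); higher powers xᵏ the same way, integrating xᵏ·cos(2nπx/L) by parts.
State is unnormalized: ∫|ψ|² dx = 3.5300, and ∫ψ*·x⁴·ψ dx = 1000.4, so ⟨x⁴⟩ = 1000.4 / 3.5300.
⟨x⁴⟩ = 283.41.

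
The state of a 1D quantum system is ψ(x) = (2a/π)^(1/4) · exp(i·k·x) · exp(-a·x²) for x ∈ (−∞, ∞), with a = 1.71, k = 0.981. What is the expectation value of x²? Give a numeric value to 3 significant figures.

⟨x²⟩ = ∫ x²·|ψ|² dx (integrals over the domain).
Gaussian moments: ∫x^(2j)·e^(−2ax²) dx = (2j−1)!!/(4a)^j · √(π/(2a)), odd powers integrate to 0; here √(π/(2a)) = 0.95843.
⟨x²⟩ = 0.14620.

0.146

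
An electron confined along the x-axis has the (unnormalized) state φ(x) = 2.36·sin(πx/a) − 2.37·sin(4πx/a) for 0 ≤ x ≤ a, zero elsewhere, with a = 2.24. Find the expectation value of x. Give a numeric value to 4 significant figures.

⟨x⟩ = ∫ x·|φ|² dx / ∫|φ|² dx (integrals over the domain).
On 0 ≤ x ≤ a (j ≠ l): ∫sin²(jπx/a) dx = a/2, ∫sin(jπx/a)·sin(lπx/a) dx = 0; diagonal moments ∫x·sin²(jπx/a) dx = a²/4, ∫x²·sin²(jπx/a) dx = a³·(1/6 − 1/(4j²π²)); cross terms ∫x·sin(jπx/a)·sin(lπx/a) dx = 0 for j + l even and −4jla²/(π²(j² − l²)²) for j + l odd, ∫x²·sin(jπx/a)·sin(lπx/a) dx = (−1)^(j+l)·4jla³/(π²(j² − l²)²); higher powers the same way via product-to-sum and parts.
State is unnormalized: ∫|φ|² dx = 12.529, and ∫φ*·x·φ dx = 14.437, so ⟨x⟩ = 14.437 / 12.529.
⟨x⟩ = 1.1523.

1.152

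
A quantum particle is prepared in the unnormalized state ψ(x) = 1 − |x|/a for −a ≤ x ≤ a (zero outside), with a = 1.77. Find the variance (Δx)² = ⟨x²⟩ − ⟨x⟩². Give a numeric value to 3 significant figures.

Compute ⟨x⟩ and ⟨x²⟩ separately, then (Δx)² = ⟨x²⟩ − ⟨x⟩².
ψ is even, so ∫ over [−a, a] = 2∫₀ᵃ with ψ = 1 − x/a there: ∫₀ᵃ (1 − x/a)² dx = a/3, ∫₀ᵃ x²(1 − x/a)² dx = a³/30, ∫₀ᵃ x⁴(1 − x/a)² dx = a⁵/105.
Normalization: ∫|ψ|² dx = 1.1800.
⟨x⟩ = 0.0000 and ⟨x²⟩ = 0.31329.
(Δx)² = 0.31329 − (0.0000)² = 0.31329.

0.313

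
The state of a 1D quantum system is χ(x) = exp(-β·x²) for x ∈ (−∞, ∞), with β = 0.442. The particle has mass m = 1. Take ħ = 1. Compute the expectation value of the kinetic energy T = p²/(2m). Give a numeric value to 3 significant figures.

T = −(ħ²/2m) d²/dx², so ⟨T⟩ = −(ħ²/2m) ∫ χ*·χ'' dx / ∫|χ|² dx; with m = 1.
Gaussian moments: ∫x^(2j)·e^(−2βx²) dx = (2j−1)!!/(4β)^j · √(π/(2β)), odd powers integrate to 0; here √(π/(2β)) = 1.8852. Derivatives: d/dx e^(−βx²) = −2βx·e^(−βx²), d²/dx² e^(−βx²) = (4β²x² − 2β)·e^(−βx²).
State is unnormalized: ∫|χ|² dx = 1.8852, and ∫χ*·(−ħ²/2m · χ'') dx = 0.41662, so ⟨T⟩ = 0.41662 / 1.8852.
⟨T⟩ = 0.22100.

0.221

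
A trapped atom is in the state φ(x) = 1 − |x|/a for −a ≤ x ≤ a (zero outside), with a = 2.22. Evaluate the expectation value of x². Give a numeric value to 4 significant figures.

⟨x²⟩ = ∫ x²·|φ|² dx / ∫|φ|² dx (integrals over the domain).
φ is even, so ∫ over [−a, a] = 2∫₀ᵃ with φ = 1 − x/a there: ∫₀ᵃ (1 − x/a)² dx = a/3, ∫₀ᵃ x²(1 − x/a)² dx = a³/30, ∫₀ᵃ x⁴(1 − x/a)² dx = a⁵/105.
State is unnormalized: ∫|φ|² dx = 1.4800, and ∫φ*·x²·φ dx = 0.72940, so ⟨x²⟩ = 0.72940 / 1.4800.
⟨x²⟩ = 0.49284.

0.4928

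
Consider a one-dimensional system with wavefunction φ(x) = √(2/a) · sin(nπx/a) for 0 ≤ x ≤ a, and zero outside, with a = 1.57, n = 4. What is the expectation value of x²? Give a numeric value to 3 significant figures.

0.814

⟨x²⟩ = ∫ x²·|φ|² dx (integrals over the domain).
With sin²θ = (1 − cos2θ)/2 on 0 ≤ x ≤ a: ∫sin²(nπx/a) dx = a/2, ∫x·sin²(nπx/a) dx = a²/4, ∫x²·sin²(nπx/a) dx = a³·(1/6 − 1/(4n²π²)); higher powers xᵏ the same way, integrating xᵏ·cos(2nπx/a) by parts.
⟨x²⟩ = 0.81383.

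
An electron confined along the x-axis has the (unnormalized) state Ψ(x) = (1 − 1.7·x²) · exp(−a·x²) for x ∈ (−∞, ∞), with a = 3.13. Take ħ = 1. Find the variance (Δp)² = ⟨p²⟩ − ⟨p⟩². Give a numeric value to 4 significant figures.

Compute ⟨p⟩ and ⟨p²⟩ separately; (Δp)² = ⟨p²⟩ − ⟨p⟩².
Expand each integrand as polynomial × e^(−2ax²) and use ∫x^(2j)·e^(−2ax²) dx = (2j−1)!!/(4a)^j · √(π/(2a)), odd powers → 0; here √(π/(2a)) = 0.70842. Differentiate with the product rule, d/dx e^(−ax²) = −2ax·e^(−ax²).
Normalization: ∫|Ψ|² dx = 0.55522.
⟨p⟩ = 0.0000 and ⟨p²⟩ = 5.5936.
(Δp)² = 5.5936 − (0.0000)² = 5.5936.

5.594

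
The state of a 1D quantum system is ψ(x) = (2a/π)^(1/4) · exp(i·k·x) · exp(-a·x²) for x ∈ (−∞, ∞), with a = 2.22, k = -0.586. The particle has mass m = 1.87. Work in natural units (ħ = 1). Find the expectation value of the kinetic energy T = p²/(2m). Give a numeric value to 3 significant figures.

T = −(ħ²/2m) d²/dx², so ⟨T⟩ = −(ħ²/2m) ∫ ψ*·ψ'' dx; with m = 1.87.
Gaussian moments: ∫x^(2j)·e^(−2ax²) dx = (2j−1)!!/(4a)^j · √(π/(2a)), odd powers integrate to 0; here √(π/(2a)) = 0.84117. Derivatives: ψ′ = (ik − 2ax)·ψ, ψ″ = ((ik − 2ax)² − 2a)·ψ; the odd-in-x pieces drop out.
⟨T⟩ = 0.68540.

0.685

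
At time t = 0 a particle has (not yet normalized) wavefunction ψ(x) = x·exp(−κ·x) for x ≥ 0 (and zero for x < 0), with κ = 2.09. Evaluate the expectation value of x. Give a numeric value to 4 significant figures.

0.7177

⟨x⟩ = ∫ x·|ψ|² dx / ∫|ψ|² dx (integrals over the domain).
Every integrand reduces to terms xʲ·e^(−2κx) on [0, ∞); use ∫₀^∞ xʲ·e^(−2κx) dx = j!/(2κ)^(j+1).
State is unnormalized: ∫|ψ|² dx = 0.027384, and ∫ψ*·x·ψ dx = 0.019654, so ⟨x⟩ = 0.019654 / 0.027384.
⟨x⟩ = 0.71770.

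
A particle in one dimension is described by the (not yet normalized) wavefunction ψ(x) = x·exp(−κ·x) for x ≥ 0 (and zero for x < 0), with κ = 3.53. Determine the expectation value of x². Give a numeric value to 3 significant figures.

0.241

⟨x²⟩ = ∫ x²·|ψ|² dx / ∫|ψ|² dx (integrals over the domain).
Every integrand reduces to terms xʲ·e^(−2κx) on [0, ∞); use ∫₀^∞ xʲ·e^(−2κx) dx = j!/(2κ)^(j+1).
State is unnormalized: ∫|ψ|² dx = 0.0056835, and ∫ψ*·x²·ψ dx = 0.0013683, so ⟨x²⟩ = 0.0013683 / 0.0056835.
⟨x²⟩ = 0.24075.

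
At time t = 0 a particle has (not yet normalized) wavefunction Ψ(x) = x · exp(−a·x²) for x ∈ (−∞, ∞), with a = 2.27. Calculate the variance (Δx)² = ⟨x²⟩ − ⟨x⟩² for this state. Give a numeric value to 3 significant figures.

0.330

Compute ⟨x⟩ and ⟨x²⟩ separately, then (Δx)² = ⟨x²⟩ − ⟨x⟩².
Expand each integrand as polynomial × e^(−2ax²) and use ∫x^(2j)·e^(−2ax²) dx = (2j−1)!!/(4a)^j · √(π/(2a)), odd powers → 0; here √(π/(2a)) = 0.83185.
Normalization: ∫|Ψ|² dx = 0.091614.
⟨x⟩ = 0.0000 and ⟨x²⟩ = 0.33040.
(Δx)² = 0.33040 − (0.0000)² = 0.33040.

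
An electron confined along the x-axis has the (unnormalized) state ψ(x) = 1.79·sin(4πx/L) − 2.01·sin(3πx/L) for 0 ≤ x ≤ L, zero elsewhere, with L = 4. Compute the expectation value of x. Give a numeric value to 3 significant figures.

2.79

⟨x⟩ = ∫ x·|ψ|² dx / ∫|ψ|² dx (integrals over the domain).
On 0 ≤ x ≤ L (j ≠ l): ∫sin²(jπx/L) dx = L/2, ∫sin(jπx/L)·sin(lπx/L) dx = 0; diagonal moments ∫x·sin²(jπx/L) dx = L²/4, ∫x²·sin²(jπx/L) dx = L³·(1/6 − 1/(4j²π²)); cross terms ∫x·sin(jπx/L)·sin(lπx/L) dx = 0 for j + l even and −4jlL²/(π²(j² − l²)²) for j + l odd, ∫x²·sin(jπx/L)·sin(lπx/L) dx = (−1)^(j+l)·4jlL³/(π²(j² − l²)²); higher powers the same way via product-to-sum and parts.
State is unnormalized: ∫|ψ|² dx = 14.488, and ∫ψ*·x·ψ dx = 40.404, so ⟨x⟩ = 40.404 / 14.488.
⟨x⟩ = 2.7887.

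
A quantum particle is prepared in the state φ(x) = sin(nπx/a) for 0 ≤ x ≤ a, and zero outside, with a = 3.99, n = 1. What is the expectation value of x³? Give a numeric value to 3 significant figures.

⟨x³⟩ = ∫ x³·|φ|² dx / ∫|φ|² dx (integrals over the domain).
With sin²θ = (1 − cos2θ)/2 on 0 ≤ x ≤ a: ∫sin²(nπx/a) dx = a/2, ∫x·sin²(nπx/a) dx = a²/4, ∫x²·sin²(nπx/a) dx = a³·(1/6 − 1/(4n²π²)); higher powers xᵏ the same way, integrating xᵏ·cos(2nπx/a) by parts.
State is unnormalized: ∫|φ|² dx = 1.9950, and ∫φ*·x³·φ dx = 22.051, so ⟨x³⟩ = 22.051 / 1.9950.
⟨x³⟩ = 11.053.

11.1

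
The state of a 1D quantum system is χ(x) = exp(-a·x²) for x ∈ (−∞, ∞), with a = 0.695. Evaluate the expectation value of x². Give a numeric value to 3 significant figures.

0.360

⟨x²⟩ = ∫ x²·|χ|² dx / ∫|χ|² dx (integrals over the domain).
Gaussian moments: ∫x^(2j)·e^(−2ax²) dx = (2j−1)!!/(4a)^j · √(π/(2a)), odd powers integrate to 0; here √(π/(2a)) = 1.5034.
State is unnormalized: ∫|χ|² dx = 1.5034, and ∫χ*·x²·χ dx = 0.54078, so ⟨x²⟩ = 0.54078 / 1.5034.
⟨x²⟩ = 0.35971.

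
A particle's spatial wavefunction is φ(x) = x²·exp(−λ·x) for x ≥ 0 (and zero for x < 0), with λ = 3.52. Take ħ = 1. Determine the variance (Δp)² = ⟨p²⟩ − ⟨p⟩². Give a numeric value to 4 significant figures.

4.130

Compute ⟨p⟩ and ⟨p²⟩ separately; (Δp)² = ⟨p²⟩ − ⟨p⟩².
Differentiate x²·exp(−λ·x) with the product rule; every integrand then reduces to terms xʲ·e^(−2λx) on [0, ∞), with ∫₀^∞ xʲ·e^(−2λx) dx = j!/(2λ)^(j+1).
Normalization: ∫|φ|² dx = 0.0013879.
⟨p⟩ = 0.0000 and ⟨p²⟩ = 4.1301.
(Δp)² = 4.1301 − (0.0000)² = 4.1301.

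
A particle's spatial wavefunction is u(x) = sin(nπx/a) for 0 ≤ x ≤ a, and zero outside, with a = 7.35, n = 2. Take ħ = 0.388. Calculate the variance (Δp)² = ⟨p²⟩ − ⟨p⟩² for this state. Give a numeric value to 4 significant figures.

Compute ⟨p⟩ and ⟨p²⟩ separately; (Δp)² = ⟨p²⟩ − ⟨p⟩².
d/dx sin(nπx/a) = (nπ/a)·cos(nπx/a) and d²/dx² sin(nπx/a) = −(nπ/a)²·sin(nπx/a); on 0 ≤ x ≤ a, ∫sin²(nπx/a) dx = a/2 and ∫sin(nπx/a)·cos(nπx/a) dx = 0.
Normalization: ∫|u|² dx = 3.6750.
⟨p⟩ = 0.0000 and ⟨p²⟩ = 0.11001.
(Δp)² = 0.11001 − (0.0000)² = 0.11001.

0.1100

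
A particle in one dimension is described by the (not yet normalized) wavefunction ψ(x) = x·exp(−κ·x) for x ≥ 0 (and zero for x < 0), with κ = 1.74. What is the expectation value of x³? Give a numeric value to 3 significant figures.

1.42

⟨x³⟩ = ∫ x³·|ψ|² dx / ∫|ψ|² dx (integrals over the domain).
Every integrand reduces to terms xʲ·e^(−2κx) on [0, ∞); use ∫₀^∞ xʲ·e^(−2κx) dx = j!/(2κ)^(j+1).
State is unnormalized: ∫|ψ|² dx = 0.047456, and ∫ψ*·x³·ψ dx = 0.067563, so ⟨x³⟩ = 0.067563 / 0.047456.
⟨x³⟩ = 1.4237.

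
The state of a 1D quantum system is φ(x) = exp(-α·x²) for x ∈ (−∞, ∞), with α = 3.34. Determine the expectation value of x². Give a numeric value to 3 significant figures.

⟨x²⟩ = ∫ x²·|φ|² dx / ∫|φ|² dx (integrals over the domain).
Gaussian moments: ∫x^(2j)·e^(−2αx²) dx = (2j−1)!!/(4α)^j · √(π/(2α)), odd powers integrate to 0; here √(π/(2α)) = 0.68578.
State is unnormalized: ∫|φ|² dx = 0.68578, and ∫φ*·x²·φ dx = 0.051331, so ⟨x²⟩ = 0.051331 / 0.68578.
⟨x²⟩ = 0.074850.

0.0749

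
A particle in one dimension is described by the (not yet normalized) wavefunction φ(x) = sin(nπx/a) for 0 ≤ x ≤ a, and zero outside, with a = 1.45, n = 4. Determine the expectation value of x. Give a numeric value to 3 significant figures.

0.725

⟨x⟩ = ∫ x·|φ|² dx / ∫|φ|² dx (integrals over the domain).
With sin²θ = (1 − cos2θ)/2 on 0 ≤ x ≤ a: ∫sin²(nπx/a) dx = a/2, ∫x·sin²(nπx/a) dx = a²/4, ∫x²·sin²(nπx/a) dx = a³·(1/6 − 1/(4n²π²)); higher powers xᵏ the same way, integrating xᵏ·cos(2nπx/a) by parts.
State is unnormalized: ∫|φ|² dx = 0.72500, and ∫φ*·x·φ dx = 0.52563, so ⟨x⟩ = 0.52563 / 0.72500.
⟨x⟩ = 0.72500.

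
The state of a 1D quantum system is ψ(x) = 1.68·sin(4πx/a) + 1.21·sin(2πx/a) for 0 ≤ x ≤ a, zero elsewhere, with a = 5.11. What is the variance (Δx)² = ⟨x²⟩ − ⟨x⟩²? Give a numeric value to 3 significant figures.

3.12

Compute ⟨x⟩ and ⟨x²⟩ separately, then (Δx)² = ⟨x²⟩ − ⟨x⟩².
On 0 ≤ x ≤ a (j ≠ l): ∫sin²(jπx/a) dx = a/2, ∫sin(jπx/a)·sin(lπx/a) dx = 0; diagonal moments ∫x·sin²(jπx/a) dx = a²/4, ∫x²·sin²(jπx/a) dx = a³·(1/6 − 1/(4j²π²)); cross terms ∫x·sin(jπx/a)·sin(lπx/a) dx = 0 for j + l even and −4jla²/(π²(j² − l²)²) for j + l odd, ∫x²·sin(jπx/a)·sin(lπx/a) dx = (−1)^(j+l)·4jla³/(π²(j² − l²)²); higher powers the same way via product-to-sum and parts.
Normalization: ∫|ψ|² dx = 10.952.
⟨x⟩ = 2.5550 and ⟨x²⟩ = 9.6519.
(Δx)² = 9.6519 − (2.5550)² = 3.1239.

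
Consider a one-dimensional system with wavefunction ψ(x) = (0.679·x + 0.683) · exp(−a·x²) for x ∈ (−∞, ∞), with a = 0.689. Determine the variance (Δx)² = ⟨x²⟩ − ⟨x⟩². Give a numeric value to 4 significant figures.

Compute ⟨x⟩ and ⟨x²⟩ separately, then (Δx)² = ⟨x²⟩ − ⟨x⟩².
Expand each integrand as polynomial × e^(−2ax²) and use ∫x^(2j)·e^(−2ax²) dx = (2j−1)!!/(4a)^j · √(π/(2a)), odd powers → 0; here √(π/(2a)) = 1.5099.
Normalization: ∫|ψ|² dx = 0.95694.
⟨x⟩ = 0.53101 and ⟨x²⟩ = 0.55439.
(Δx)² = 0.55439 − (0.53101)² = 0.27242.

0.2724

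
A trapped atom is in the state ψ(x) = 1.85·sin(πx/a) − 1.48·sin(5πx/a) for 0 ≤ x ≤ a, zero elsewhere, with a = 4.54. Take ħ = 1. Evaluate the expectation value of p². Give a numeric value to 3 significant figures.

p² ψ = −ħ² d²ψ/dx²; ⟨p²⟩ = −ħ² ∫ ψ*·ψ'' dx / ∫|ψ|² dx.
d²/dx² sin(jπx/a) = −(jπ/a)²·sin(jπx/a); on 0 ≤ x ≤ a, ∫sin²(jπx/a) dx = a/2 and ∫sin(jπx/a)·sin(lπx/a) dx = 0 for j ≠ l, so only diagonal terms survive in ∫|ψ|² and ∫ψ·ψ″; ∫ψ·ψ′ dx = [ψ²/2] between the walls = 0.
State is unnormalized: ∫|ψ|² dx = 12.741, and ∫ψ*·(−ħ² ψ'') dx = 63.242, so ⟨p²⟩ = 63.242 / 12.741.
⟨p²⟩ = 4.9636.

4.96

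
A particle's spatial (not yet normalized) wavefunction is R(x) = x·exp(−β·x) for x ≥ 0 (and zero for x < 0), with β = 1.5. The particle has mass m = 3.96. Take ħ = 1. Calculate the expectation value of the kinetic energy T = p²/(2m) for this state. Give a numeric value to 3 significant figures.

0.284

T = −(ħ²/2m) d²/dx², so ⟨T⟩ = −(ħ²/2m) ∫ R*·R'' dx / ∫|R|² dx; with m = 3.96.
Differentiate x·exp(−β·x) with the product rule; every integrand then reduces to terms xʲ·e^(−2βx) on [0, ∞), with ∫₀^∞ xʲ·e^(−2βx) dx = j!/(2β)^(j+1).
State is unnormalized: ∫|R|² dx = 0.074074, and ∫R*·(−ħ²/2m · R'') dx = 0.021044, so ⟨T⟩ = 0.021044 / 0.074074.
⟨T⟩ = 0.28409.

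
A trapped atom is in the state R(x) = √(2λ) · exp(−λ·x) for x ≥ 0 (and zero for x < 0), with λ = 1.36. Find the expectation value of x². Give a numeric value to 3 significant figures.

0.270

⟨x²⟩ = ∫ x²·|R|² dx (integrals over the domain).
Every integrand reduces to terms xʲ·e^(−2λx) on [0, ∞); use ∫₀^∞ xʲ·e^(−2λx) dx = j!/(2λ)^(j+1).
⟨x²⟩ = 0.27033.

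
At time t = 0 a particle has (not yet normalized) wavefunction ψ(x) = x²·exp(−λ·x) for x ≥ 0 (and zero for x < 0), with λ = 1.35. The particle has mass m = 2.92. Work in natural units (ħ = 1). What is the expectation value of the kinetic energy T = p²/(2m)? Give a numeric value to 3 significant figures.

T = −(ħ²/2m) d²/dx², so ⟨T⟩ = −(ħ²/2m) ∫ ψ*·ψ'' dx / ∫|ψ|² dx; with m = 2.92.
Differentiate x²·exp(−λ·x) with the product rule; every integrand then reduces to terms xʲ·e^(−2λx) on [0, ∞), with ∫₀^∞ xʲ·e^(−2λx) dx = j!/(2λ)^(j+1).
State is unnormalized: ∫|ψ|² dx = 0.16726, and ∫ψ*·(−ħ²/2m · ψ'') dx = 0.017399, so ⟨T⟩ = 0.017399 / 0.16726.
⟨T⟩ = 0.10402.

0.104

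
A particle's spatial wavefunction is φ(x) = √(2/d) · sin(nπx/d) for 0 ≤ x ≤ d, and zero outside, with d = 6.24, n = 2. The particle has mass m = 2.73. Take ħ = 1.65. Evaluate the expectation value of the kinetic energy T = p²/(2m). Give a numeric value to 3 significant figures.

T = −(ħ²/2m) d²/dx², so ⟨T⟩ = −(ħ²/2m) ∫ φ*·φ'' dx; with m = 2.73.
d/dx sin(nπx/d) = (nπ/d)·cos(nπx/d) and d²/dx² sin(nπx/d) = −(nπ/d)²·sin(nπx/d); on 0 ≤ x ≤ d, ∫sin²(nπx/d) dx = d/2 and ∫sin(nπx/d)·cos(nπx/d) dx = 0.
⟨T⟩ = 0.50555.

0.506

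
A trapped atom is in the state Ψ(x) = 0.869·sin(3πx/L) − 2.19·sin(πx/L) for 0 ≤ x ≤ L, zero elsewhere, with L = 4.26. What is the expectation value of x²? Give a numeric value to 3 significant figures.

⟨x²⟩ = ∫ x²·|Ψ|² dx / ∫|Ψ|² dx (integrals over the domain).
On 0 ≤ x ≤ L (j ≠ l): ∫sin²(jπx/L) dx = L/2, ∫sin(jπx/L)·sin(lπx/L) dx = 0; diagonal moments ∫x·sin²(jπx/L) dx = L²/4, ∫x²·sin²(jπx/L) dx = L³·(1/6 − 1/(4j²π²)); cross terms ∫x·sin(jπx/L)·sin(lπx/L) dx = 0 for j + l even and −4jlL²/(π²(j² − l²)²) for j + l odd, ∫x²·sin(jπx/L)·sin(lπx/L) dx = (−1)^(j+l)·4jlL³/(π²(j² − l²)²); higher powers the same way via product-to-sum and parts.
State is unnormalized: ∫|Ψ|² dx = 11.824, and ∫Ψ*·x²·Ψ dx = 56.380, so ⟨x²⟩ = 56.380 / 11.824.
⟨x²⟩ = 4.7682.

4.77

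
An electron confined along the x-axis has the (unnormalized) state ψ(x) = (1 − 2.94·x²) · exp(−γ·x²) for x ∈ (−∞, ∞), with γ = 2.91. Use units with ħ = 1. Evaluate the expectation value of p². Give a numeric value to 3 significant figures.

p² ψ = −ħ² d²ψ/dx²; ⟨p²⟩ = −ħ² ∫ ψ*·ψ'' dx / ∫|ψ|² dx.
Expand each integrand as polynomial × e^(−2γx²) and use ∫x^(2j)·e^(−2γx²) dx = (2j−1)!!/(4γ)^j · √(π/(2γ)), odd powers → 0; here √(π/(2γ)) = 0.73471. Differentiate with the product rule, d/dx e^(−γx²) = −2γx·e^(−γx²).
State is unnormalized: ∫|ψ|² dx = 0.50418, and ∫ψ*·(−ħ² ψ'') dx = 4.1728, so ⟨p²⟩ = 4.1728 / 0.50418.
⟨p²⟩ = 8.2764.

8.28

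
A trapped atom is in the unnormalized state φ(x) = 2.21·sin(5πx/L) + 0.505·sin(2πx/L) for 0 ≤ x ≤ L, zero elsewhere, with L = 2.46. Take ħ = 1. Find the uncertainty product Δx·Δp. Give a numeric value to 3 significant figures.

4.37

Δx = √(⟨x²⟩−⟨x⟩²), Δp = √(⟨p²⟩−⟨p⟩²).
On 0 ≤ x ≤ L (j ≠ l): ∫sin²(jπx/L) dx = L/2, ∫sin(jπx/L)·sin(lπx/L) dx = 0; diagonal moments ∫x·sin²(jπx/L) dx = L²/4, ∫x²·sin²(jπx/L) dx = L³·(1/6 − 1/(4j²π²)); cross terms ∫x·sin(jπx/L)·sin(lπx/L) dx = 0 for j + l even and −4jlL²/(π²(j² − l²)²) for j + l odd, ∫x²·sin(jπx/L)·sin(lπx/L) dx = (−1)^(j+l)·4jlL³/(π²(j² − l²)²); higher powers the same way via product-to-sum and parts. d²/dx² sin(jπx/L) = −(jπ/L)²·sin(jπx/L); on 0 ≤ x ≤ L, ∫sin²(jπx/L) dx = L/2 and ∫sin(jπx/L)·sin(lπx/L) dx = 0 for j ≠ l, so only diagonal terms survive in ∫|φ|² and ∫φ·φ″; ∫φ·φ′ dx = [φ²/2] between the walls = 0.
Normalization: ∫|φ|² dx = 6.3211.
⟨x⟩ = 1.2104, ⟨x²⟩ = 1.9534 ⇒ Δx = 0.69890.
⟨p⟩ = 0.0000, ⟨p²⟩ = 39.073 ⇒ Δp = 6.2508.
Δx·Δp = 4.3687.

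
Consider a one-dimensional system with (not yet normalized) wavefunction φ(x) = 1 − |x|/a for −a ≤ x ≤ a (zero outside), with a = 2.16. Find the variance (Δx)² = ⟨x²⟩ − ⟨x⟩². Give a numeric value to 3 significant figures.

Compute ⟨x⟩ and ⟨x²⟩ separately, then (Δx)² = ⟨x²⟩ − ⟨x⟩².
φ is even, so ∫ over [−a, a] = 2∫₀ᵃ with φ = 1 − x/a there: ∫₀ᵃ (1 − x/a)² dx = a/3, ∫₀ᵃ x²(1 − x/a)² dx = a³/30, ∫₀ᵃ x⁴(1 − x/a)² dx = a⁵/105.
Normalization: ∫|φ|² dx = 1.4400.
⟨x⟩ = 0.0000 and ⟨x²⟩ = 0.46656.
(Δx)² = 0.46656 − (0.0000)² = 0.46656.

0.467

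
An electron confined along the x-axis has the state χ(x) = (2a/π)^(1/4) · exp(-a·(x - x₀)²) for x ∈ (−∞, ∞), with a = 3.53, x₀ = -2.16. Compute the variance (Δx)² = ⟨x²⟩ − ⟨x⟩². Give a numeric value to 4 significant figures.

Compute ⟨x⟩ and ⟨x²⟩ separately, then (Δx)² = ⟨x²⟩ − ⟨x⟩².
Gaussian moments (u = x − x₀): ∫u^(2j)·e^(−2au²) du = (2j−1)!!/(4a)^j · √(π/(2a)), odd powers integrate to 0; here √(π/(2a)) = 0.66707.
⟨x⟩ = -2.1600 and ⟨x²⟩ = 4.7364.
(Δx)² = 4.7364 − (-2.1600)² = 0.070822.

0.07082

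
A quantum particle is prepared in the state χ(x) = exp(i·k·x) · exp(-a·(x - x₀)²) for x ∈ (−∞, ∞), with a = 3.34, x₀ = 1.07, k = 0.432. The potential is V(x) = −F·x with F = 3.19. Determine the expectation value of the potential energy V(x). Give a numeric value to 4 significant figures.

⟨V⟩ = ∫ V(x)·|χ|² dx / ∫|χ|² dx.
Gaussian moments (u = x − x₀): ∫u^(2j)·e^(−2au²) du = (2j−1)!!/(4a)^j · √(π/(2a)), odd powers integrate to 0; here √(π/(2a)) = 0.68578.
State is unnormalized: ∫|χ|² dx = 0.68578, and ∫χ*·V(x)·χ dx = -2.3408, so ⟨V⟩ = -2.3408 / 0.68578.
⟨V⟩ = -3.4133.

-3.413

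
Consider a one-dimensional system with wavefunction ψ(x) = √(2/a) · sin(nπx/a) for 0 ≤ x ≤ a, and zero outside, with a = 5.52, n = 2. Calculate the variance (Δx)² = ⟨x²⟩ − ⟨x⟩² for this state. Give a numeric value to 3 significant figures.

2.15

Compute ⟨x⟩ and ⟨x²⟩ separately, then (Δx)² = ⟨x²⟩ − ⟨x⟩².
With sin²θ = (1 − cos2θ)/2 on 0 ≤ x ≤ a: ∫sin²(nπx/a) dx = a/2, ∫x·sin²(nπx/a) dx = a²/4, ∫x²·sin²(nπx/a) dx = a³·(1/6 − 1/(4n²π²)); higher powers xᵏ the same way, integrating xᵏ·cos(2nπx/a) by parts.
⟨x⟩ = 2.7600 and ⟨x²⟩ = 9.7709.
(Δx)² = 9.7709 − (2.7600)² = 2.1533.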